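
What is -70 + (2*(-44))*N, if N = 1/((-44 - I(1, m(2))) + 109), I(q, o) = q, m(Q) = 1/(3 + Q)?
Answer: -571/8 ≈ -71.375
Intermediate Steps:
N = 1/64 (N = 1/((-44 - 1*1) + 109) = 1/((-44 - 1) + 109) = 1/(-45 + 109) = 1/64 ≈ 0.015625)
-70 + (2*(-44))*N = -70 + (2*(-44))*(1/64) = -70 - 88*1/64 = -70 - 11/8 = -571/8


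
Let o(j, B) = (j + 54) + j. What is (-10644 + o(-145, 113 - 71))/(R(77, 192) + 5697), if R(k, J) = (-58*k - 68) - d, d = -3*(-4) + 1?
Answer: -1088/115 ≈ -9.4609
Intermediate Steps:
o(j, B) = 54 + 2*j (o(j, B) = (54 + j) + j = 54 + 2*j)
d = 13 (d = 12 + 1 = 13)
R(k, J) = -81 - 58*k (R(k, J) = (-58*k - 68) - 1*13 = (-68 - 58*k) - 13 = -81 - 58*k)
(-10644 + o(-145, 113 - 71))/(R(77, 192) + 5697) = (-10644 + (54 + 2*(-145)))/((-81 - 58*77) + 5697) = (-10644 + (54 - 290))/((-81 - 4466) + 5697) = (-10644 - 236)/(-4547 + 5697) = -10880/1150 = -10880*1/1150 = -1088/115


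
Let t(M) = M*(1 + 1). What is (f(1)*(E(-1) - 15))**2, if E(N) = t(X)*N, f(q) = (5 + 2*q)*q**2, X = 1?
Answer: 14161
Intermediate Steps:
f(q) = q**2*(5 + 2*q)
t(M) = 2*M (t(M) = M*2 = 2*M)
E(N) = 2*N (E(N) = (2*1)*N = 2*N)
(f(1)*(E(-1) - 15))**2 = ((1**2*(5 + 2*1))*(2*(-1) - 15))**2 = ((1*(5 + 2))*(-2 - 15))**2 = ((1*7)*(-17))**2 = (7*(-17))**2 = (-119)**2 = 14161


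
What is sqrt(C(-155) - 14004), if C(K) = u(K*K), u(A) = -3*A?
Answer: I*sqrt(86079) ≈ 293.39*I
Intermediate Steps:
C(K) = -3*K**2 (C(K) = -3*K*K = -3*K**2)
sqrt(C(-155) - 14004) = sqrt(-3*(-155)**2 - 14004) = sqrt(-3*24025 - 14004) = sqrt(-72075 - 14004) = sqrt(-86079) = I*sqrt(86079)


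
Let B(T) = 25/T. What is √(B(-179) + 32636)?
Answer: 3*√116187289/179 ≈ 180.65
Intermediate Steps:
√(B(-179) + 32636) = √(25/(-179) + 32636) = √(25*(-1/179) + 32636) = √(-25/179 + 32636) = √(5841819/179) = 3*√116187289/179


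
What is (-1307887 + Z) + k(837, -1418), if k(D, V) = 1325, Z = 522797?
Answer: -783765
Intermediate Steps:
(-1307887 + Z) + k(837, -1418) = (-1307887 + 522797) + 1325 = -785090 + 1325 = -783765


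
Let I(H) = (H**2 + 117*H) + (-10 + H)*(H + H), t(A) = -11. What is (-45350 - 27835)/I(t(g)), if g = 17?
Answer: 73185/704 ≈ 103.96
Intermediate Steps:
I(H) = H**2 + 117*H + 2*H*(-10 + H) (I(H) = (H**2 + 117*H) + (-10 + H)*(2*H) = (H**2 + 117*H) + 2*H*(-10 + H) = H**2 + 117*H + 2*H*(-10 + H))
(-45350 - 27835)/I(t(g)) = (-45350 - 27835)/((-11*(97 + 3*(-11)))) = -73185*(-1/(11*(97 - 33))) = -73185/((-11*64)) = -73185/(-704) = -73185*(-1/704) = 73185/704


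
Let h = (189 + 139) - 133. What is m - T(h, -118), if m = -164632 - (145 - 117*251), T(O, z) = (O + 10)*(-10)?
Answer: -133360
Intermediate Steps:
h = 195 (h = 328 - 133 = 195)
T(O, z) = -100 - 10*O (T(O, z) = (10 + O)*(-10) = -100 - 10*O)
m = -135410 (m = -164632 - (145 - 29367) = -164632 - 1*(-29222) = -164632 + 29222 = -135410)
m - T(h, -118) = -135410 - (-100 - 10*195) = -135410 - (-100 - 1950) = -135410 - 1*(-2050) = -135410 + 2050 = -133360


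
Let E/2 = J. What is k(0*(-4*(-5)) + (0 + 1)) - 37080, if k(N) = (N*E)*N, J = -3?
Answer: -37086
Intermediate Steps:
E = -6 (E = 2*(-3) = -6)
k(N) = -6*N**2 (k(N) = (N*(-6))*N = (-6*N)*N = -6*N**2)
k(0*(-4*(-5)) + (0 + 1)) - 37080 = -6*(0*(-4*(-5)) + (0 + 1))**2 - 37080 = -6*(0*20 + 1)**2 - 37080 = -6*(0 + 1)**2 - 37080 = -6*1**2 - 37080 = -6*1 - 37080 = -6 - 37080 = -37086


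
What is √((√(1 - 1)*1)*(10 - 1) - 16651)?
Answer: I*√16651 ≈ 129.04*I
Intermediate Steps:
√((√(1 - 1)*1)*(10 - 1) - 16651) = √((√0*1)*9 - 16651) = √((0*1)*9 - 16651) = √(0*9 - 16651) = √(0 - 16651) = √(-16651) = I*√16651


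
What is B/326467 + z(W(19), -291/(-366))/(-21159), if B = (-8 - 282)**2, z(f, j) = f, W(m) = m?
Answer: 1773269027/6907715253 ≈ 0.25671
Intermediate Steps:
B = 84100 (B = (-290)**2 = 84100)
B/326467 + z(W(19), -291/(-366))/(-21159) = 84100/326467 + 19/(-21159) = 84100*(1/326467) + 19*(-1/21159) = 84100/326467 - 19/21159 = 1773269027/6907715253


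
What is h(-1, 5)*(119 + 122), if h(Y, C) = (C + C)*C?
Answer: 12050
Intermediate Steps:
h(Y, C) = 2*C² (h(Y, C) = (2*C)*C = 2*C²)
h(-1, 5)*(119 + 122) = (2*5²)*(119 + 122) = (2*25)*241 = 50*241 = 12050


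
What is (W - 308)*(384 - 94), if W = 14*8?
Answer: -56840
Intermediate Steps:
W = 112
(W - 308)*(384 - 94) = (112 - 308)*(384 - 94) = -196*290 = -56840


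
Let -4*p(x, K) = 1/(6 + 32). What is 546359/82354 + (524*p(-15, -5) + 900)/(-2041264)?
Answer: 21188593338531/3194018853664 ≈ 6.6338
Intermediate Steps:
p(x, K) = -1/152 (p(x, K) = -1/(4*(6 + 32)) = -¼/38 = -¼*1/38 = -1/152)
546359/82354 + (524*p(-15, -5) + 900)/(-2041264) = 546359/82354 + (524*(-1/152) + 900)/(-2041264) = 546359*(1/82354) + (-131/38 + 900)*(-1/2041264) = 546359/82354 + (34069/38)*(-1/2041264) = 546359/82354 - 34069/77568032 = 21188593338531/3194018853664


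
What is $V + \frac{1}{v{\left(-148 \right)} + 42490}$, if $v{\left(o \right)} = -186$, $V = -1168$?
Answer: $- \frac{49411071}{42304} \approx -1168.0$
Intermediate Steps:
$V + \frac{1}{v{\left(-148 \right)} + 42490} = -1168 + \frac{1}{-186 + 42490} = -1168 + \frac{1}{42304} = - \frac{49411071}{42304}$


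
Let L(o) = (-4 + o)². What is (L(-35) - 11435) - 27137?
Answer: -37051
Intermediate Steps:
(L(-35) - 11435) - 27137 = ((-4 - 35)² - 11435) - 27137 = ((-39)² - 11435) - 27137 = (1521 - 11435) - 27137 = -9914 - 27137 = -37051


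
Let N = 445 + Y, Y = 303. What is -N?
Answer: -748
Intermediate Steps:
N = 748 (N = 445 + 303 = 748)
-N = -1*748 = -748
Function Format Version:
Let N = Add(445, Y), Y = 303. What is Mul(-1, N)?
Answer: -748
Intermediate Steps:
N = 748 (N = Add(445, 303) = 748)
Mul(-1, N) = Mul(-1, 748) = -748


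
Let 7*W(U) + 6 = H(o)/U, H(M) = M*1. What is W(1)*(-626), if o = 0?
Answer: 3756/7 ≈ 536.57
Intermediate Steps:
H(M) = M
W(U) = -6/7 (W(U) = -6/7 + (0/U)/7 = -6/7 + (⅐)*0 = -6/7 + 0 = -6/7)
W(1)*(-626) = -6/7*(-626) = 3756/7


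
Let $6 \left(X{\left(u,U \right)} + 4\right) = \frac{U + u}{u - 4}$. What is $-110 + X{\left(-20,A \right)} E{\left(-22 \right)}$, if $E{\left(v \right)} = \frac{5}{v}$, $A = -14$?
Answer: $- \frac{172885}{1584} \approx -109.14$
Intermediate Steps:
$X{\left(u,U \right)} = -4 + \frac{U + u}{6 \left(-4 + u\right)}$ ($X{\left(u,U \right)} = -4 + \frac{\left(U + u\right) \frac{1}{u - 4}}{6} = -4 + \frac{\left(U + u\right) \frac{1}{-4 + u}}{6} = -4 + \frac{\frac{1}{-4 + u} \left(U + u\right)}{6} = -4 + \frac{U + u}{6 \left(-4 + u\right)}$)
$-110 + X{\left(-20,A \right)} E{\left(-22 \right)} = -110 + \frac{96 - 14 - -460}{6 \left(-4 - 20\right)} \frac{5}{-22} = -110 + \frac{96 - 14 + 460}{6 \left(-24\right)} 5 \left(- \frac{1}{22}\right) = -110 + \frac{1}{6} \left(- \frac{1}{24}\right) 542 \left(- \frac{5}{22}\right) = -110 - - \frac{1355}{1584} = -110 + \frac{1355}{1584} = - \frac{172885}{1584}$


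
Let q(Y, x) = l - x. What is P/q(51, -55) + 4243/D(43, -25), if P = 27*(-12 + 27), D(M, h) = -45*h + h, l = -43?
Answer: 10342/275 ≈ 37.607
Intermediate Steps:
D(M, h) = -44*h
P = 405 (P = 27*15 = 405)
q(Y, x) = -43 - x
P/q(51, -55) + 4243/D(43, -25) = 405/(-43 - 1*(-55)) + 4243/((-44*(-25))) = 405/(-43 + 55) + 4243/1100 = 405/12 + 4243*(1/1100) = 405*(1/12) + 4243/1100 = 135/4 + 4243/1100 = 10342/275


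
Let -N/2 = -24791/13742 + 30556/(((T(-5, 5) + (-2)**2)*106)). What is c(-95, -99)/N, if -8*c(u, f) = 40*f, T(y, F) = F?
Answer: -1622346165/198124969 ≈ -8.1885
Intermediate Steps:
c(u, f) = -5*f
N = -198124969/3277467 (N = -2*(-24791/13742 + 30556/(((5 + (-2)**2)*106))) = -2*(-24791*1/13742 + 30556/(((5 + 4)*106))) = -2*(-24791/13742 + 30556/((9*106))) = -2*(-24791/13742 + 30556/954) = -2*(-24791/13742 + 30556*(1/954)) = -2*(-24791/13742 + 15278/477) = -2*198124969/6554934 = -198124969/3277467 ≈ -60.451)
c(-95, -99)/N = (-5*(-99))/(-198124969/3277467) = 495*(-3277467/198124969) = -1622346165/198124969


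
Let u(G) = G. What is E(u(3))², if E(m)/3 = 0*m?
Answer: 0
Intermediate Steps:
E(m) = 0 (E(m) = 3*(0*m) = 3*0 = 0)
E(u(3))² = 0² = 0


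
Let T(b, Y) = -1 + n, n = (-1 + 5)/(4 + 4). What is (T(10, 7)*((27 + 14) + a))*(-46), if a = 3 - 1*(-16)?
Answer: 1380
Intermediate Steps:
a = 19 (a = 3 + 16 = 19)
n = ½ (n = 4/8 = 4*(⅛) = ½ ≈ 0.50000)
T(b, Y) = -½ (T(b, Y) = -1 + ½ = -½)
(T(10, 7)*((27 + 14) + a))*(-46) = -((27 + 14) + 19)/2*(-46) = -(41 + 19)/2*(-46) = -½*60*(-46) = -30*(-46) = 1380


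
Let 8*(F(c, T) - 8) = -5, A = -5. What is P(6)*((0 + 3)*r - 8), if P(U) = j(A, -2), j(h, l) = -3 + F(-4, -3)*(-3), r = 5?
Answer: -1407/8 ≈ -175.88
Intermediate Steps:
F(c, T) = 59/8 (F(c, T) = 8 + (⅛)*(-5) = 8 - 5/8 = 59/8)
j(h, l) = -201/8 (j(h, l) = -3 + (59/8)*(-3) = -3 - 177/8 = -201/8)
P(U) = -201/8
P(6)*((0 + 3)*r - 8) = -201*((0 + 3)*5 - 8)/8 = -201*(3*5 - 8)/8 = -201*(15 - 8)/8 = -201/8*7 = -1407/8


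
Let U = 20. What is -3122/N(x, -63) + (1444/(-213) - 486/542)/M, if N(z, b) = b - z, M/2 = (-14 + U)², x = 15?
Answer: 2156774393/54028728 ≈ 39.919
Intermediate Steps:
M = 72 (M = 2*(-14 + 20)² = 2*6² = 2*36 = 72)
-3122/N(x, -63) + (1444/(-213) - 486/542)/M = -3122/(-63 - 1*15) + (1444/(-213) - 486/542)/72 = -3122/(-63 - 15) + (1444*(-1/213) - 486*1/542)*(1/72) = -3122/(-78) + (-1444/213 - 243/271)*(1/72) = -3122*(-1/78) - 443083/57723*1/72 = 1561/39 - 443083/4156056 = 2156774393/54028728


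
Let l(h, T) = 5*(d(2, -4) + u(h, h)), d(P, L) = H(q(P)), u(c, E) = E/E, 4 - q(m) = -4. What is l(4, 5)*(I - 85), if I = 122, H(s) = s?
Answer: 1665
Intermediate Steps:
q(m) = 8 (q(m) = 4 - 1*(-4) = 4 + 4 = 8)
u(c, E) = 1
d(P, L) = 8
l(h, T) = 45 (l(h, T) = 5*(8 + 1) = 5*9 = 45)
l(4, 5)*(I - 85) = 45*(122 - 85) = 45*37 = 1665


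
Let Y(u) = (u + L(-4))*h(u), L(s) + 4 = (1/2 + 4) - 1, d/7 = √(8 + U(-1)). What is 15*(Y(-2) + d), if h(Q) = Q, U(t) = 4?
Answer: 75 + 210*√3 ≈ 438.73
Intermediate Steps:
d = 14*√3 (d = 7*√(8 + 4) = 7*√12 = 7*(2*√3) = 14*√3 ≈ 24.249)
L(s) = -½ (L(s) = -4 + ((1/2 + 4) - 1) = -4 + ((½ + 4) - 1) = -4 + (9/2 - 1) = -4 + 7/2 = -½)
Y(u) = u*(-½ + u) (Y(u) = (u - ½)*u = (-½ + u)*u = u*(-½ + u))
15*(Y(-2) + d) = 15*(-2*(-½ - 2) + 14*√3) = 15*(-2*(-5/2) + 14*√3) = 15*(5 + 14*√3) = 75 + 210*√3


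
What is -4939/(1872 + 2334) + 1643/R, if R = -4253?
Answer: -27916025/17888118 ≈ -1.5606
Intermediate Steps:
-4939/(1872 + 2334) + 1643/R = -4939/(1872 + 2334) + 1643/(-4253) = -4939/4206 + 1643*(-1/4253) = -4939*1/4206 - 1643/4253 = -4939/4206 - 1643/4253 = -27916025/17888118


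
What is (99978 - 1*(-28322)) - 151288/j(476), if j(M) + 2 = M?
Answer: 30331456/237 ≈ 1.2798e+5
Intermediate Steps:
j(M) = -2 + M
(99978 - 1*(-28322)) - 151288/j(476) = (99978 - 1*(-28322)) - 151288/(-2 + 476) = (99978 + 28322) - 151288/474 = 128300 - 151288/474 = 128300 - 1*75644/237 = 128300 - 75644/237 = 30331456/237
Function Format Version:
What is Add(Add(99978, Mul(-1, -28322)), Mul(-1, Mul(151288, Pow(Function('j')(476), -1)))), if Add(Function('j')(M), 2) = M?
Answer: Rational(30331456, 237) ≈ 1.2798e+5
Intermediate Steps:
Function('j')(M) = Add(-2, M)
Add(Add(99978, Mul(-1, -28322)), Mul(-1, Mul(151288, Pow(Function('j')(476), -1)))) = Add(Add(99978, Mul(-1, -28322)), Mul(-1, Mul(151288, Pow(Add(-2, 476), -1)))) = Add(Add(99978, 28322), Mul(-1, Mul(151288, Pow(474, -1)))) = Add(128300, Mul(-1, Mul(151288, Rational(1, 474)))) = Add(128300, Mul(-1, Rational(75644, 237))) = Add(128300, Rational(-75644, 237)) = Rational(30331456, 237)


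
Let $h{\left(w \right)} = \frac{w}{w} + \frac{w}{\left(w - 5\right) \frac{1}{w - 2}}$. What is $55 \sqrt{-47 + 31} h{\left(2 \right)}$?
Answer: $220 i \approx 220.0 i$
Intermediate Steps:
$h{\left(w \right)} = 1 + \frac{w \left(-2 + w\right)}{-5 + w}$ ($h{\left(w \right)} = 1 + \frac{w}{\left(-5 + w\right) \frac{1}{-2 + w}} = 1 + \frac{w}{\frac{1}{-2 + w} \left(-5 + w\right)} = 1 + w \frac{-2 + w}{-5 + w} = 1 + \frac{w \left(-2 + w\right)}{-5 + w}$)
$55 \sqrt{-47 + 31} h{\left(2 \right)} = 55 \sqrt{-47 + 31} \frac{-5 + 2^{2} - 2}{-5 + 2} = 55 \sqrt{-16} \frac{-5 + 4 - 2}{-3} = 55 \cdot 4 i \left(\left(- \frac{1}{3}\right) \left(-3\right)\right) = 220 i 1 = 220 i$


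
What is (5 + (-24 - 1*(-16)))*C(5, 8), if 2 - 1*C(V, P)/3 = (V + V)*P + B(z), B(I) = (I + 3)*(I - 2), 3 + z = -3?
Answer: 918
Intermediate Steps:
z = -6 (z = -3 - 3 = -6)
B(I) = (-2 + I)*(3 + I) (B(I) = (3 + I)*(-2 + I) = (-2 + I)*(3 + I))
C(V, P) = -66 - 6*P*V (C(V, P) = 6 - 3*((V + V)*P + (-6 - 6 + (-6)²)) = 6 - 3*((2*V)*P + (-6 - 6 + 36)) = 6 - 3*(2*P*V + 24) = 6 - 3*(24 + 2*P*V) = 6 + (-72 - 6*P*V) = -66 - 6*P*V)
(5 + (-24 - 1*(-16)))*C(5, 8) = (5 + (-24 - 1*(-16)))*(-66 - 6*8*5) = (5 + (-24 + 16))*(-66 - 240) = (5 - 8)*(-306) = -3*(-306) = 918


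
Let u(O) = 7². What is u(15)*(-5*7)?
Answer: -1715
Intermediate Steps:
u(O) = 49
u(15)*(-5*7) = 49*(-5*7) = 49*(-35) = -1715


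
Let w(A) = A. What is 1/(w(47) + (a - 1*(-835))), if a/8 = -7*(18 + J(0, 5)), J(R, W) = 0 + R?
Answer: -1/126 ≈ -0.0079365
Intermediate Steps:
J(R, W) = R
a = -1008 (a = 8*(-7*(18 + 0)) = 8*(-7*18) = 8*(-126) = -1008)
1/(w(47) + (a - 1*(-835))) = 1/(47 + (-1008 - 1*(-835))) = 1/(47 + (-1008 + 835)) = 1/(47 - 173) = 1/(-126) = -1/126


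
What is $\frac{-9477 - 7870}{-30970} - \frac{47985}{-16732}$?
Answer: $\frac{46745933}{13636580} \approx 3.428$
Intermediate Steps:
$\frac{-9477 - 7870}{-30970} - \frac{47985}{-16732} = \left(-9477 - 7870\right) \left(- \frac{1}{30970}\right) - - \frac{47985}{16732} = \left(-17347\right) \left(- \frac{1}{30970}\right) + \frac{47985}{16732} = \frac{913}{1630} + \frac{47985}{16732} = \frac{46745933}{13636580}$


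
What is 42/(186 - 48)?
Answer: 7/23 ≈ 0.30435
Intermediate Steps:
42/(186 - 48) = 42/138 = (1/138)*42 = 7/23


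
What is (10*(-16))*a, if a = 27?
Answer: -4320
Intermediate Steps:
(10*(-16))*a = (10*(-16))*27 = -160*27 = -4320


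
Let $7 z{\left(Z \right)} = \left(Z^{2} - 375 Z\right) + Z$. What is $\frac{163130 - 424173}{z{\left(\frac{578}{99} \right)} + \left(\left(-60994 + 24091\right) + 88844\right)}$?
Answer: $- \frac{17909377101}{3542449243} \approx -5.0556$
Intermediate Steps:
$z{\left(Z \right)} = - \frac{374 Z}{7} + \frac{Z^{2}}{7}$ ($z{\left(Z \right)} = \frac{\left(Z^{2} - 375 Z\right) + Z}{7} = \frac{Z^{2} - 374 Z}{7} = - \frac{374 Z}{7} + \frac{Z^{2}}{7}$)
$\frac{163130 - 424173}{z{\left(\frac{578}{99} \right)} + \left(\left(-60994 + 24091\right) + 88844\right)} = \frac{163130 - 424173}{\frac{\frac{578}{99} \left(-374 + \frac{578}{99}\right)}{7} + \left(\left(-60994 + 24091\right) + 88844\right)} = - \frac{261043}{\frac{578 \cdot \frac{1}{99} \left(-374 + 578 \cdot \frac{1}{99}\right)}{7} + \left(-36903 + 88844\right)} = - \frac{261043}{\frac{1}{7} \cdot \frac{578}{99} \left(-374 + \frac{578}{99}\right) + 51941} = - \frac{261043}{\frac{1}{7} \cdot \frac{578}{99} \left(- \frac{36448}{99}\right) + 51941} = - \frac{261043}{- \frac{21066944}{68607} + 51941} = - \frac{261043}{\frac{3542449243}{68607}} = \left(-261043\right) \frac{68607}{3542449243} = - \frac{17909377101}{3542449243}$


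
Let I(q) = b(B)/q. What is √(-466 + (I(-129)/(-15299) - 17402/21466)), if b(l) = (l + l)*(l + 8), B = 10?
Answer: I*√23272651734730881566883/7060779181 ≈ 21.606*I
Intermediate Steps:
b(l) = 2*l*(8 + l) (b(l) = (2*l)*(8 + l) = 2*l*(8 + l))
I(q) = 360/q (I(q) = (2*10*(8 + 10))/q = (2*10*18)/q = 360/q)
√(-466 + (I(-129)/(-15299) - 17402/21466)) = √(-466 + ((360/(-129))/(-15299) - 17402/21466)) = √(-466 + ((360*(-1/129))*(-1/15299) - 17402*1/21466)) = √(-466 + (-120/43*(-1/15299) - 8701/10733)) = √(-466 + (120/657857 - 8701/10733)) = √(-466 - 5722725797/7060779181) = √(-3296045824143/7060779181) = I*√23272651734730881566883/7060779181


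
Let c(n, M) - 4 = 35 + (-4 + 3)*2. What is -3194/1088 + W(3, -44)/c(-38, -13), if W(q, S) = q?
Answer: -57457/20128 ≈ -2.8546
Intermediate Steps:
c(n, M) = 37 (c(n, M) = 4 + (35 + (-4 + 3)*2) = 4 + (35 - 1*2) = 4 + (35 - 2) = 4 + 33 = 37)
-3194/1088 + W(3, -44)/c(-38, -13) = -3194/1088 + 3/37 = -3194*1/1088 + 3*(1/37) = -1597/544 + 3/37 = -57457/20128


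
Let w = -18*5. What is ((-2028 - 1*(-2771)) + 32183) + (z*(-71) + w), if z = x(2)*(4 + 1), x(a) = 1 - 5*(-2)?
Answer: 28931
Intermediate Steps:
w = -90
x(a) = 11 (x(a) = 1 + 10 = 11)
z = 55 (z = 11*(4 + 1) = 11*5 = 55)
((-2028 - 1*(-2771)) + 32183) + (z*(-71) + w) = ((-2028 - 1*(-2771)) + 32183) + (55*(-71) - 90) = ((-2028 + 2771) + 32183) + (-3905 - 90) = (743 + 32183) - 3995 = 32926 - 3995 = 28931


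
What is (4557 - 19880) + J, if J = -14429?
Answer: -29752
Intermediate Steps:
(4557 - 19880) + J = (4557 - 19880) - 14429 = -15323 - 14429 = -29752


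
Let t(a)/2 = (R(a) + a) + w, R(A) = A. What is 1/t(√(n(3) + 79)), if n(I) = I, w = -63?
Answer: -63/7282 - √82/3641 ≈ -0.011139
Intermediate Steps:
t(a) = -126 + 4*a (t(a) = 2*((a + a) - 63) = 2*(2*a - 63) = 2*(-63 + 2*a) = -126 + 4*a)
1/t(√(n(3) + 79)) = 1/(-126 + 4*√(3 + 79)) = 1/(-126 + 4*√82)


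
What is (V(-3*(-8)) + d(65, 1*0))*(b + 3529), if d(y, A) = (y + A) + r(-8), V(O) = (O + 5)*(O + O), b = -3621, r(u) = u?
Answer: -133308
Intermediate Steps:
V(O) = 2*O*(5 + O) (V(O) = (5 + O)*(2*O) = 2*O*(5 + O))
d(y, A) = -8 + A + y (d(y, A) = (y + A) - 8 = (A + y) - 8 = -8 + A + y)
(V(-3*(-8)) + d(65, 1*0))*(b + 3529) = (2*(-3*(-8))*(5 - 3*(-8)) + (-8 + 1*0 + 65))*(-3621 + 3529) = (2*24*(5 + 24) + (-8 + 0 + 65))*(-92) = (2*24*29 + 57)*(-92) = (1392 + 57)*(-92) = 1449*(-92) = -133308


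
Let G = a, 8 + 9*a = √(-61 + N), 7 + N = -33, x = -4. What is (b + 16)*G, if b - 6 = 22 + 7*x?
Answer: -128/9 + 16*I*√101/9 ≈ -14.222 + 17.866*I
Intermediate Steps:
N = -40 (N = -7 - 33 = -40)
a = -8/9 + I*√101/9 (a = -8/9 + √(-61 - 40)/9 = -8/9 + √(-101)/9 = -8/9 + (I*√101)/9 = -8/9 + I*√101/9 ≈ -0.88889 + 1.1167*I)
G = -8/9 + I*√101/9 ≈ -0.88889 + 1.1167*I
b = 0 (b = 6 + (22 + 7*(-4)) = 6 + (22 - 28) = 6 - 6 = 0)
(b + 16)*G = (0 + 16)*(-8/9 + I*√101/9) = 16*(-8/9 + I*√101/9) = -128/9 + 16*I*√101/9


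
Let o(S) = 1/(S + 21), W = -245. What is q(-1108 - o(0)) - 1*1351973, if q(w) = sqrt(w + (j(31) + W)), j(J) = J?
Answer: -1351973 + I*sqrt(583023)/21 ≈ -1.352e+6 + 36.36*I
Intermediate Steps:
o(S) = 1/(21 + S)
q(w) = sqrt(-214 + w) (q(w) = sqrt(w + (31 - 245)) = sqrt(w - 214) = sqrt(-214 + w))
q(-1108 - o(0)) - 1*1351973 = sqrt(-214 + (-1108 - 1/(21 + 0))) - 1*1351973 = sqrt(-214 + (-1108 - 1/21)) - 1351973 = sqrt(-214 - 23269/21) - 1351973 = sqrt(-27763/21) - 1351973 = I*sqrt(583023)/21 - 1351973 = -1351973 + I*sqrt(583023)/21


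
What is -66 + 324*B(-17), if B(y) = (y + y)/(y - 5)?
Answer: 4782/11 ≈ 434.73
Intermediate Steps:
B(y) = 2*y/(-5 + y) (B(y) = (2*y)/(-5 + y) = 2*y/(-5 + y))
-66 + 324*B(-17) = -66 + 324*(2*(-17)/(-5 - 17)) = -66 + 324*(2*(-17)/(-22)) = -66 + 324*(2*(-17)*(-1/22)) = -66 + 324*(17/11) = -66 + 5508/11 = 4782/11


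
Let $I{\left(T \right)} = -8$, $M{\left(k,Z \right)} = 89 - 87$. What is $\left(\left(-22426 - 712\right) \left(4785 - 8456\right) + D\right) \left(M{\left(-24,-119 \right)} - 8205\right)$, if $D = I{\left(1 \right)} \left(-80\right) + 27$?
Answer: $-696764993795$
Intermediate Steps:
$M{\left(k,Z \right)} = 2$
$D = 667$ ($D = \left(-8\right) \left(-80\right) + 27 = 640 + 27 = 667$)
$\left(\left(-22426 - 712\right) \left(4785 - 8456\right) + D\right) \left(M{\left(-24,-119 \right)} - 8205\right) = \left(\left(-22426 - 712\right) \left(4785 - 8456\right) + 667\right) \left(2 - 8205\right) = \left(\left(-23138\right) \left(-3671\right) + 667\right) \left(-8203\right) = \left(84939598 + 667\right) \left(-8203\right) = 84940265 \left(-8203\right) = -696764993795$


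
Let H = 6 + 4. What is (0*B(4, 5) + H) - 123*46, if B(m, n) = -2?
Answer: -5648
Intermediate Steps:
H = 10
(0*B(4, 5) + H) - 123*46 = (0*(-2) + 10) - 123*46 = (0 + 10) - 5658 = 10 - 5658 = -5648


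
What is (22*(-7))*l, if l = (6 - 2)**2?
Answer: -2464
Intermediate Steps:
l = 16 (l = 4**2 = 16)
(22*(-7))*l = (22*(-7))*16 = -154*16 = -2464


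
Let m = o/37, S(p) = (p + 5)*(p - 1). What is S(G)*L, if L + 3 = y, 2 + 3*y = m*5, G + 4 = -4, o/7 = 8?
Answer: -1143/37 ≈ -30.892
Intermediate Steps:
o = 56 (o = 7*8 = 56)
G = -8 (G = -4 - 4 = -8)
S(p) = (-1 + p)*(5 + p) (S(p) = (5 + p)*(-1 + p) = (-1 + p)*(5 + p))
m = 56/37 ≈ 1.5135
y = 206/111 (y = -⅔ + ((56/37)*5)/3 = -⅔ + (⅓)*(280/37) = -⅔ + 280/111 = 206/111 ≈ 1.8559)
L = -127/111 (L = -3 + 206/111 = -127/111 ≈ -1.1441)
S(G)*L = (-5 + (-8)² + 4*(-8))*(-127/111) = (-5 + 64 - 32)*(-127/111) = 27*(-127/111) = -1143/37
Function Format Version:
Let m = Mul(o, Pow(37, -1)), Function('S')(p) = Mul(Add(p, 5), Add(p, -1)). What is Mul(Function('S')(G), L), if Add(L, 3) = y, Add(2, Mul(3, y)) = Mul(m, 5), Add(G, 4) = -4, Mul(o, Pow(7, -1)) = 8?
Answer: Rational(-1143, 37) ≈ -30.892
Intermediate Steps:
o = 56 (o = Mul(7, 8) = 56)
G = -8 (G = Add(-4, -4) = -8)
Function('S')(p) = Mul(Add(-1, p), Add(5, p)) (Function('S')(p) = Mul(Add(5, p), Add(-1, p)) = Mul(Add(-1, p), Add(5, p)))
m = Rational(56, 37) (m = Mul(56, Pow(37, -1)) = Mul(56, Rational(1, 37)) = Rational(56, 37) ≈ 1.5135)
y = Rational(206, 111) (y = Add(Rational(-2, 3), Mul(Rational(1, 3), Mul(Rational(56, 37), 5))) = Add(Rational(-2, 3), Mul(Rational(1, 3), Rational(280, 37))) = Add(Rational(-2, 3), Rational(280, 111)) = Rational(206, 111) ≈ 1.8559)
L = Rational(-127, 111) (L = Add(-3, Rational(206, 111)) = Rational(-127, 111) ≈ -1.1441)
Mul(Function('S')(G), L) = Mul(Add(-5, Pow(-8, 2), Mul(4, -8)), Rational(-127, 111)) = Mul(Add(-5, 64, -32), Rational(-127, 111)) = Mul(27, Rational(-127, 111)) = Rational(-1143, 37)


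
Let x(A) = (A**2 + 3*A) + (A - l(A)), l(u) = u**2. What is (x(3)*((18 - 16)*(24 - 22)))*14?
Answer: 672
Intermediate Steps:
x(A) = 4*A (x(A) = (A**2 + 3*A) + (A - A**2) = 4*A)
(x(3)*((18 - 16)*(24 - 22)))*14 = ((4*3)*((18 - 16)*(24 - 22)))*14 = (12*(2*2))*14 = (12*4)*14 = 48*14 = 672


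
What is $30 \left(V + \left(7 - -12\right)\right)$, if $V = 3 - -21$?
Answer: $1290$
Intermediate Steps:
$V = 24$ ($V = 3 + 21 = 24$)
$30 \left(V + \left(7 - -12\right)\right) = 30 \left(24 + \left(7 - -12\right)\right) = 30 \left(24 + \left(7 + 12\right)\right) = 30 \left(24 + 19\right) = 30 \cdot 43 = 1290$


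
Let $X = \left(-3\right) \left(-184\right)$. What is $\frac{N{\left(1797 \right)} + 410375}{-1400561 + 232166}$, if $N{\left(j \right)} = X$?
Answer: $- \frac{410927}{1168395} \approx -0.3517$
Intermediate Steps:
$X = 552$
$N{\left(j \right)} = 552$
$\frac{N{\left(1797 \right)} + 410375}{-1400561 + 232166} = \frac{552 + 410375}{-1400561 + 232166} = \frac{410927}{-1168395} = 410927 \left(- \frac{1}{1168395}\right) = - \frac{410927}{1168395}$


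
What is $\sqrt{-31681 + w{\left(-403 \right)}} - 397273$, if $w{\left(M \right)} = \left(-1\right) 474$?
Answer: $-397273 + i \sqrt{32155} \approx -3.9727 \cdot 10^{5} + 179.32 i$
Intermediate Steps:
$w{\left(M \right)} = -474$
$\sqrt{-31681 + w{\left(-403 \right)}} - 397273 = \sqrt{-31681 - 474} - 397273 = \sqrt{-32155} - 397273 = i \sqrt{32155} - 397273 = -397273 + i \sqrt{32155}$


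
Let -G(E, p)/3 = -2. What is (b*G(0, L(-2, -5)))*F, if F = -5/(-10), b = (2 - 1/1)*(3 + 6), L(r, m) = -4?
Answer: 27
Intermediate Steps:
G(E, p) = 6 (G(E, p) = -3*(-2) = 6)
b = 9 (b = (2 - 1*1)*9 = (2 - 1)*9 = 1*9 = 9)
F = ½ (F = -5*(-⅒) = ½ ≈ 0.50000)
(b*G(0, L(-2, -5)))*F = (9*6)*(½) = 54*(½) = 27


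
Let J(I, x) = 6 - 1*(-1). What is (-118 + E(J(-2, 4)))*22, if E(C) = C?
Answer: -2442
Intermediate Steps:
J(I, x) = 7 (J(I, x) = 6 + 1 = 7)
(-118 + E(J(-2, 4)))*22 = (-118 + 7)*22 = -111*22 = -2442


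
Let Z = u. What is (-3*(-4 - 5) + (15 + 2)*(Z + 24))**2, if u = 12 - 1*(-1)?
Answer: 430336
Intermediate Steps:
u = 13 (u = 12 + 1 = 13)
Z = 13
(-3*(-4 - 5) + (15 + 2)*(Z + 24))**2 = (-3*(-4 - 5) + (15 + 2)*(13 + 24))**2 = (-3*(-9) + 17*37)**2 = (27 + 629)**2 = 656**2 = 430336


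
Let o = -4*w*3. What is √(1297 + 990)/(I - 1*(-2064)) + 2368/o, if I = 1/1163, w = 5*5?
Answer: -592/75 + 1163*√2287/2400433 ≈ -7.8702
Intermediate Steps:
w = 25
o = -300 (o = -4*25*3 = -100*3 = -300)
I = 1/1163 ≈ 0.00085985
√(1297 + 990)/(I - 1*(-2064)) + 2368/o = √(1297 + 990)/(1/1163 - 1*(-2064)) + 2368/(-300) = √2287/(1/1163 + 2064) + 2368*(-1/300) = √2287/(2400433/1163) - 592/75 = √2287*(1163/2400433) - 592/75 = 1163*√2287/2400433 - 592/75 = -592/75 + 1163*√2287/2400433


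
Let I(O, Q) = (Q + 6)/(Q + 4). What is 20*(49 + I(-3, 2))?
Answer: 3020/3 ≈ 1006.7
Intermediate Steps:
I(O, Q) = (6 + Q)/(4 + Q)
20*(49 + I(-3, 2)) = 20*(49 + (6 + 2)/(4 + 2)) = 20*(49 + 8/6) = 20*(49 + (⅙)*8) = 20*(49 + 4/3) = 20*(151/3) = 3020/3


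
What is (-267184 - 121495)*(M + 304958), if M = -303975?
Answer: -382071457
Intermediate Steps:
(-267184 - 121495)*(M + 304958) = (-267184 - 121495)*(-303975 + 304958) = -388679*983 = -382071457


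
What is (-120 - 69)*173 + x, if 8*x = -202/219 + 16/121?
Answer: -3465761681/105996 ≈ -32697.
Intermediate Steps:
x = -10469/105996 (x = (-202/219 + 16/121)/8 = (1/8)*(-20938/26499) = -10469/105996 ≈ -0.098768)
(-120 - 69)*173 + x = (-120 - 69)*173 - 10469/105996 = -189*173 - 10469/105996 = -32697 - 10469/105996 = -3465761681/105996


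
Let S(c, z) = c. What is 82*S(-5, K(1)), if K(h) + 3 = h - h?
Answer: -410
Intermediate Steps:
K(h) = -3 (K(h) = -3 + (h - h) = -3 + 0 = -3)
82*S(-5, K(1)) = 82*(-5) = -410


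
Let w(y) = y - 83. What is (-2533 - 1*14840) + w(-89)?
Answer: -17545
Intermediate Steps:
w(y) = -83 + y
(-2533 - 1*14840) + w(-89) = (-2533 - 1*14840) + (-83 - 89) = (-2533 - 14840) - 172 = -17373 - 172 = -17545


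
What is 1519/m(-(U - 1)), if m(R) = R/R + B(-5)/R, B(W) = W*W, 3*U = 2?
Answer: 1519/76 ≈ 19.987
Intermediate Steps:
U = 2/3 (U = (1/3)*2 = 2/3 ≈ 0.66667)
B(W) = W**2
m(R) = 1 + 25/R (m(R) = R/R + (-5)**2/R = 1 + 25/R)
1519/m(-(U - 1)) = 1519/(((25 - (2/3 - 1))/((-(2/3 - 1))))) = 1519/(((25 - 1*(-1/3))/((-1*(-1/3))))) = 1519/(((25 + 1/3)/(1/3))) = 1519/((3*(76/3))) = 1519/76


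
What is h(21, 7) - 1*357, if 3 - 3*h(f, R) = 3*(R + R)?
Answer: -370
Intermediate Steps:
h(f, R) = 1 - 2*R (h(f, R) = 1 - (R + R) = 1 - 2*R)
h(21, 7) - 1*357 = (1 - 2*7) - 1*357 = (1 - 14) - 357 = -13 - 357 = -370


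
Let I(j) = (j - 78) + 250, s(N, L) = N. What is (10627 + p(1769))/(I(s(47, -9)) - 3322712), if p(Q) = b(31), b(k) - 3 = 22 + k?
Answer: -10683/3322493 ≈ -0.0032154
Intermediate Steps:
b(k) = 25 + k (b(k) = 3 + (22 + k) = 25 + k)
p(Q) = 56 (p(Q) = 25 + 31 = 56)
I(j) = 172 + j (I(j) = (-78 + j) + 250 = 172 + j)
(10627 + p(1769))/(I(s(47, -9)) - 3322712) = (10627 + 56)/((172 + 47) - 3322712) = 10683/(219 - 3322712) = 10683/(-3322493) = 10683*(-1/3322493) = -10683/3322493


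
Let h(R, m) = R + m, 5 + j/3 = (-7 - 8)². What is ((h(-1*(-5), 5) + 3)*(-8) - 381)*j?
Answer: -320100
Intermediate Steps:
j = 660 (j = -15 + 3*(-7 - 8)² = -15 + 3*(-15)² = -15 + 3*225 = -15 + 675 = 660)
((h(-1*(-5), 5) + 3)*(-8) - 381)*j = (((-1*(-5) + 5) + 3)*(-8) - 381)*660 = (((5 + 5) + 3)*(-8) - 381)*660 = ((10 + 3)*(-8) - 381)*660 = (13*(-8) - 381)*660 = (-104 - 381)*660 = -485*660 = -320100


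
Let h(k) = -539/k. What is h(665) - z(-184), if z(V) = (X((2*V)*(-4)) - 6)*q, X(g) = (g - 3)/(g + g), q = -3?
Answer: -4842263/279680 ≈ -17.314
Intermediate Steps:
X(g) = (-3 + g)/(2*g) (X(g) = (-3 + g)/((2*g)) = (-3 + g)*(1/(2*g)) = (-3 + g)/(2*g))
z(V) = 18 + 3*(-3 - 8*V)/(16*V) (z(V) = ((-3 + (2*V)*(-4))/(2*(((2*V)*(-4)))) - 6)*(-3) = ((-3 - 8*V)/(2*((-8*V))) - 6)*(-3) = ((-1/(8*V))*(-3 - 8*V)/2 - 6)*(-3) = (-(-3 - 8*V)/(16*V) - 6)*(-3) = (-6 - (-3 - 8*V)/(16*V))*(-3) = 18 + 3*(-3 - 8*V)/(16*V))
h(665) - z(-184) = -539/665 - 3*(-3 + 88*(-184))/(16*(-184)) = -539*1/665 - 3*(-1)*(-3 - 16192)/(16*184) = -77/95 - 3*(-1)*(-16195)/(16*184) = -77/95 - 1*48585/2944 = -77/95 - 48585/2944 = -4842263/279680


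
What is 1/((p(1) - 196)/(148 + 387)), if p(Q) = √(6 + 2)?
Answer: -26215/9602 - 535*√2/19204 ≈ -2.7696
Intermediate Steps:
p(Q) = 2*√2 (p(Q) = √8 = 2*√2)
1/((p(1) - 196)/(148 + 387)) = 1/((2*√2 - 196)/(148 + 387)) = 1/((-196 + 2*√2)/535) = 1/((-196 + 2*√2)*(1/535)) = 1/(-196/535 + 2*√2/535)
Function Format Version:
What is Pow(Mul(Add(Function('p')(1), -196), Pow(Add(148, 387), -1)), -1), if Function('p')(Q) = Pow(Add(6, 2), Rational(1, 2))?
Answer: Add(Rational(-26215, 9602), Mul(Rational(-535, 19204), Pow(2, Rational(1, 2)))) ≈ -2.7696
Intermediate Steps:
Function('p')(Q) = Mul(2, Pow(2, Rational(1, 2))) (Function('p')(Q) = Pow(8, Rational(1, 2)) = Mul(2, Pow(2, Rational(1, 2))))
Pow(Mul(Add(Function('p')(1), -196), Pow(Add(148, 387), -1)), -1) = Pow(Mul(Add(Mul(2, Pow(2, Rational(1, 2))), -196), Pow(Add(148, 387), -1)), -1) = Pow(Mul(Add(-196, Mul(2, Pow(2, Rational(1, 2)))), Pow(535, -1)), -1) = Pow(Mul(Add(-196, Mul(2, Pow(2, Rational(1, 2)))), Rational(1, 535)), -1) = Pow(Add(Rational(-196, 535), Mul(Rational(2, 535), Pow(2, Rational(1, 2)))), -1)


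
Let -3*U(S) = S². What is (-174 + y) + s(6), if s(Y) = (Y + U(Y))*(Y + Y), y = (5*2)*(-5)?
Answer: -296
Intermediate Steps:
U(S) = -S²/3
y = -50 (y = 10*(-5) = -50)
s(Y) = 2*Y*(Y - Y²/3) (s(Y) = (Y - Y²/3)*(Y + Y) = (Y - Y²/3)*(2*Y) = 2*Y*(Y - Y²/3))
(-174 + y) + s(6) = (-174 - 50) + (⅔)*6²*(3 - 1*6) = -224 + (⅔)*36*(3 - 6) = -224 + (⅔)*36*(-3) = -224 - 72 = -296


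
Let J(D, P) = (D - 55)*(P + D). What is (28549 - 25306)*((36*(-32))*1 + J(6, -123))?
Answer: 14856183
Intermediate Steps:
J(D, P) = (-55 + D)*(D + P)
(28549 - 25306)*((36*(-32))*1 + J(6, -123)) = (28549 - 25306)*((36*(-32))*1 + (6² - 55*6 - 55*(-123) + 6*(-123))) = 3243*(-1152*1 + (36 - 330 + 6765 - 738)) = 3243*(-1152 + 5733) = 3243*4581 = 14856183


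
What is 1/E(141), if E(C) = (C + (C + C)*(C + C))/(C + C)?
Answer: 2/565 ≈ 0.0035398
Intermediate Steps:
E(C) = (C + 4*C²)/(2*C) (E(C) = (C + (2*C)*(2*C))/((2*C)) = (C + 4*C²)*(1/(2*C)) = (C + 4*C²)/(2*C))
1/E(141) = 1/(½ + 2*141) = 1/(½ + 282) = 1/(565/2) = 2/565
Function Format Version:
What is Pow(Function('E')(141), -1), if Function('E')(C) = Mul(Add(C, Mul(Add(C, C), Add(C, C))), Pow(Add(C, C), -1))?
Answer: Rational(2, 565) ≈ 0.0035398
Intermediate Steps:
Function('E')(C) = Mul(Rational(1, 2), Pow(C, -1), Add(C, Mul(4, Pow(C, 2)))) (Function('E')(C) = Mul(Add(C, Mul(Mul(2, C), Mul(2, C))), Pow(Mul(2, C), -1)) = Mul(Add(C, Mul(4, Pow(C, 2))), Mul(Rational(1, 2), Pow(C, -1))) = Mul(Rational(1, 2), Pow(C, -1), Add(C, Mul(4, Pow(C, 2)))))
Pow(Function('E')(141), -1) = Pow(Add(Rational(1, 2), Mul(2, 141)), -1) = Pow(Add(Rational(1, 2), 282), -1) = Pow(Rational(565, 2), -1) = Rational(2, 565)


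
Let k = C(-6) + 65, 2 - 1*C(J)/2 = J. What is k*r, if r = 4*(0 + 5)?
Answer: 1620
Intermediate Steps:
C(J) = 4 - 2*J
k = 81 (k = (4 - 2*(-6)) + 65 = (4 + 12) + 65 = 16 + 65 = 81)
r = 20 (r = 4*5 = 20)
k*r = 81*20 = 1620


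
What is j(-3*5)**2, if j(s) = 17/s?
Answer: 289/225 ≈ 1.2844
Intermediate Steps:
j(-3*5)**2 = (17/((-3*5)))**2 = (17/(-15))**2 = (17*(-1/15))**2 = (-17/15)**2 = 289/225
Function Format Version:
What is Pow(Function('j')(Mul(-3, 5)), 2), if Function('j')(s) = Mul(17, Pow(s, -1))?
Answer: Rational(289, 225) ≈ 1.2844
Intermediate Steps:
Pow(Function('j')(Mul(-3, 5)), 2) = Pow(Mul(17, Pow(Mul(-3, 5), -1)), 2) = Pow(Mul(17, Pow(-15, -1)), 2) = Pow(Mul(17, Rational(-1, 15)), 2) = Pow(Rational(-17, 15), 2) = Rational(289, 225)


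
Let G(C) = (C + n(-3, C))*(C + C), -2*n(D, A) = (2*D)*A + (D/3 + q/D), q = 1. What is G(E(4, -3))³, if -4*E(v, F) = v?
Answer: 8000/27 ≈ 296.30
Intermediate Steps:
E(v, F) = -v/4
n(D, A) = -1/(2*D) - D/6 - A*D (n(D, A) = -((2*D)*A + (D/3 + 1/D))/2 = -(2*A*D + (D*(⅓) + 1/D))/2 = -(2*A*D + (D/3 + 1/D))/2 = -(2*A*D + (1/D + D/3))/2 = -(1/D + D/3 + 2*A*D)/2 = -1/(2*D) - D/6 - A*D)
G(C) = 2*C*(⅔ + 4*C) (G(C) = (C + (-½/(-3) - ⅙*(-3) - 1*C*(-3)))*(C + C) = (C + (-½*(-⅓) + ½ + 3*C))*(2*C) = (C + (⅙ + ½ + 3*C))*(2*C) = (C + (⅔ + 3*C))*(2*C) = (⅔ + 4*C)*(2*C) = 2*C*(⅔ + 4*C))
G(E(4, -3))³ = (4*(-¼*4)*(1 + 6*(-¼*4))/3)³ = ((4/3)*(-1)*(1 + 6*(-1)))³ = ((4/3)*(-1)*(1 - 6))³ = ((4/3)*(-1)*(-5))³ = (20/3)³ = 8000/27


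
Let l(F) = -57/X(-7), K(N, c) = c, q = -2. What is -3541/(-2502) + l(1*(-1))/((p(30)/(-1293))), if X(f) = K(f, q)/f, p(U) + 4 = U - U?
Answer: -645385493/10008 ≈ -64487.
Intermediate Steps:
p(U) = -4 (p(U) = -4 + (U - U) = -4 + 0 = -4)
X(f) = -2/f
l(F) = -399/2 (l(F) = -57/((-2/(-7))) = -57/((-2*(-1/7))) = -57/2/7 = -57*7/2 = -399/2)
-3541/(-2502) + l(1*(-1))/((p(30)/(-1293))) = -3541/(-2502) - 399/(2*((-4/(-1293)))) = -3541*(-1/2502) - 399/(2*((-4*(-1/1293)))) = 3541/2502 - 399/(2*4/1293) = 3541/2502 - 399/2*1293/4 = 3541/2502 - 515907/8 = -645385493/10008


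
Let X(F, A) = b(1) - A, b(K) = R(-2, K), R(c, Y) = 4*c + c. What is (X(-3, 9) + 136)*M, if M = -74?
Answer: -8658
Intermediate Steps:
R(c, Y) = 5*c
b(K) = -10 (b(K) = 5*(-2) = -10)
X(F, A) = -10 - A
(X(-3, 9) + 136)*M = ((-10 - 1*9) + 136)*(-74) = ((-10 - 9) + 136)*(-74) = (-19 + 136)*(-74) = 117*(-74) = -8658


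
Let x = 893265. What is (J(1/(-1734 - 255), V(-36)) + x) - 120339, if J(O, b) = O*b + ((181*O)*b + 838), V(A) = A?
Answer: 13154044/17 ≈ 7.7377e+5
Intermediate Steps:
J(O, b) = 838 + 182*O*b (J(O, b) = O*b + (181*O*b + 838) = O*b + (838 + 181*O*b) = 838 + 182*O*b)
(J(1/(-1734 - 255), V(-36)) + x) - 120339 = ((838 + 182*(-36)/(-1734 - 255)) + 893265) - 120339 = ((838 + 182*(-36)/(-1989)) + 893265) - 120339 = ((838 + 182*(-1/1989)*(-36)) + 893265) - 120339 = ((838 + 56/17) + 893265) - 120339 = (14302/17 + 893265) - 120339 = 15199807/17 - 120339 = 13154044/17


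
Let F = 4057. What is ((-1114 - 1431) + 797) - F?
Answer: -5805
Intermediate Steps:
((-1114 - 1431) + 797) - F = ((-1114 - 1431) + 797) - 1*4057 = (-2545 + 797) - 4057 = -1748 - 4057 = -5805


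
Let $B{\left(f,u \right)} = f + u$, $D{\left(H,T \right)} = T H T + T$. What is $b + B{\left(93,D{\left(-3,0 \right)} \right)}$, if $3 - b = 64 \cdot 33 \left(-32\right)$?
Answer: $67680$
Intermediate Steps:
$b = 67587$ ($b = 3 - 64 \cdot 33 \left(-32\right) = 3 - 2112 \left(-32\right) = 3 - -67584 = 3 + 67584 = 67587$)
$D{\left(H,T \right)} = T + H T^{2}$ ($D{\left(H,T \right)} = H T T + T = H T^{2} + T = T + H T^{2}$)
$b + B{\left(93,D{\left(-3,0 \right)} \right)} = 67587 + \left(93 + 0 \left(1 - 0\right)\right) = 67587 + \left(93 + 0 \left(1 + 0\right)\right) = 67587 + \left(93 + 0 \cdot 1\right) = 67587 + \left(93 + 0\right) = 67587 + 93 = 67680$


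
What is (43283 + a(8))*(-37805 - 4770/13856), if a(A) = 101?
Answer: -1420367349775/866 ≈ -1.6401e+9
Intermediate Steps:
(43283 + a(8))*(-37805 - 4770/13856) = (43283 + 101)*(-37805 - 4770/13856) = 43384*(-37805 - 4770*1/13856) = 43384*(-37805 - 2385/6928) = 43384*(-261915425/6928) = -1420367349775/866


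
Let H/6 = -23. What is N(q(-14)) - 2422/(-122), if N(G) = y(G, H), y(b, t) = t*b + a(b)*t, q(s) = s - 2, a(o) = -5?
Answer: 177989/61 ≈ 2917.9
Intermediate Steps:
H = -138 (H = 6*(-23) = -138)
q(s) = -2 + s
y(b, t) = -5*t + b*t (y(b, t) = t*b - 5*t = b*t - 5*t = -5*t + b*t)
N(G) = 690 - 138*G (N(G) = -138*(-5 + G) = 690 - 138*G)
N(q(-14)) - 2422/(-122) = (690 - 138*(-2 - 14)) - 2422/(-122) = (690 - 138*(-16)) - 1/122*(-2422) = (690 + 2208) + 1211/61 = 2898 + 1211/61 = 177989/61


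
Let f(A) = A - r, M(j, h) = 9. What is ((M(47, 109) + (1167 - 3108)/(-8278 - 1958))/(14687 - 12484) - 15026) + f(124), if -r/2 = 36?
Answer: -111471680525/7516636 ≈ -14830.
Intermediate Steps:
r = -72 (r = -2*36 = -72)
f(A) = 72 + A (f(A) = A - 1*(-72) = A + 72 = 72 + A)
((M(47, 109) + (1167 - 3108)/(-8278 - 1958))/(14687 - 12484) - 15026) + f(124) = ((9 + (1167 - 3108)/(-8278 - 1958))/(14687 - 12484) - 15026) + (72 + 124) = ((9 - 1941/(-10236))/2203 - 15026) + 196 = ((9 - 1941*(-1/10236))*(1/2203) - 15026) + 196 = ((9 + 647/3412)*(1/2203) - 15026) + 196 = ((31355/3412)*(1/2203) - 15026) + 196 = (31355/7516636 - 15026) + 196 = -112944941181/7516636 + 196 = -111471680525/7516636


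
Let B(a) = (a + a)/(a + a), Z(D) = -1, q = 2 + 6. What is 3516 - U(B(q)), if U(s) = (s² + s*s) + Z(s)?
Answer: 3515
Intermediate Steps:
q = 8
B(a) = 1 (B(a) = (2*a)/((2*a)) = (2*a)*(1/(2*a)) = 1)
U(s) = -1 + 2*s² (U(s) = (s² + s*s) - 1 = (s² + s²) - 1 = 2*s² - 1 = -1 + 2*s²)
3516 - U(B(q)) = 3516 - (-1 + 2*1²) = 3516 - (-1 + 2*1) = 3516 - (-1 + 2) = 3516 - 1*1 = 3516 - 1 = 3515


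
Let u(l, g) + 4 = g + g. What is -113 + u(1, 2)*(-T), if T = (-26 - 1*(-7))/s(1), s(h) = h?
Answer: -113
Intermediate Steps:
u(l, g) = -4 + 2*g (u(l, g) = -4 + (g + g) = -4 + 2*g)
T = -19 (T = (-26 - 1*(-7))/1 = (-26 + 7)*1 = -19*1 = -19)
-113 + u(1, 2)*(-T) = -113 + (-4 + 2*2)*(-1*(-19)) = -113 + (-4 + 4)*19 = -113 + 0*19 = -113 + 0 = -113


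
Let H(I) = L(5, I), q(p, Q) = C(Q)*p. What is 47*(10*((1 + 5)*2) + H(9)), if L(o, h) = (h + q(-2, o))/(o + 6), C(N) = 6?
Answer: 61899/11 ≈ 5627.2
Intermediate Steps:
q(p, Q) = 6*p
L(o, h) = (-12 + h)/(6 + o) (L(o, h) = (h + 6*(-2))/(o + 6) = (h - 12)/(6 + o) = (-12 + h)/(6 + o))
H(I) = -12/11 + I/11 (H(I) = (-12 + I)/(6 + 5) = (-12 + I)/11 = -12/11 + I/11)
47*(10*((1 + 5)*2) + H(9)) = 47*(10*((1 + 5)*2) + (-12/11 + (1/11)*9)) = 47*(10*(6*2) + (-12/11 + 9/11)) = 47*(10*12 - 3/11) = 47*(120 - 3/11) = 47*(1317/11) = 61899/11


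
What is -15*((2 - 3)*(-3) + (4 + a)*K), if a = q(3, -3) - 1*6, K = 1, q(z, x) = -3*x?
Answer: -150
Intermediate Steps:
a = 3 (a = -3*(-3) - 1*6 = 9 - 6 = 3)
-15*((2 - 3)*(-3) + (4 + a)*K) = -15*((2 - 3)*(-3) + (4 + 3)*1) = -15*(-1*(-3) + 7*1) = -15*(3 + 7) = -15*10 = -150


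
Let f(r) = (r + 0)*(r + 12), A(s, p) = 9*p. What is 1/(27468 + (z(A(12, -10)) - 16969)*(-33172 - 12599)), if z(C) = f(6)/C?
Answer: 5/3883852461 ≈ 1.2874e-9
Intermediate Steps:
f(r) = r*(12 + r)
z(C) = 108/C (z(C) = (6*(12 + 6))/C = (6*18)/C = 108/C)
1/(27468 + (z(A(12, -10)) - 16969)*(-33172 - 12599)) = 1/(27468 + (108/((9*(-10))) - 16969)*(-33172 - 12599)) = 1/(27468 + (108/(-90) - 16969)*(-45771)) = 1/(27468 + (108*(-1/90) - 16969)*(-45771)) = 1/(27468 + (-6/5 - 16969)*(-45771)) = 1/(27468 - 84851/5*(-45771)) = 1/(27468 + 3883715121/5) = 1/(3883852461/5) = 5/3883852461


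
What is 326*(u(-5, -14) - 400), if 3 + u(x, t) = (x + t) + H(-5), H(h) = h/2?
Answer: -138387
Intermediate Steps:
H(h) = h/2 (H(h) = h*(1/2) = h/2)
u(x, t) = -11/2 + t + x (u(x, t) = -3 + ((x + t) + (1/2)*(-5)) = -3 + ((t + x) - 5/2) = -3 + (-5/2 + t + x) = -11/2 + t + x)
326*(u(-5, -14) - 400) = 326*((-11/2 - 14 - 5) - 400) = 326*(-49/2 - 400) = 326*(-849/2) = -138387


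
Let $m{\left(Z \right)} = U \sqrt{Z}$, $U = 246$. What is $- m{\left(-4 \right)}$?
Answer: $- 492 i \approx - 492.0 i$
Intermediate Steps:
$m{\left(Z \right)} = 246 \sqrt{Z}$
$- m{\left(-4 \right)} = - 246 \sqrt{-4} = - 246 \cdot 2 i = - 492 i$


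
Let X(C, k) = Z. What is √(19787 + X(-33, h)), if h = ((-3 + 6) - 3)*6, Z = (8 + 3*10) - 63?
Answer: √19762 ≈ 140.58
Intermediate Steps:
Z = -25 (Z = (8 + 30) - 63 = 38 - 63 = -25)
h = 0 (h = (3 - 3)*6 = 0*6 = 0)
X(C, k) = -25
√(19787 + X(-33, h)) = √(19787 - 25) = √19762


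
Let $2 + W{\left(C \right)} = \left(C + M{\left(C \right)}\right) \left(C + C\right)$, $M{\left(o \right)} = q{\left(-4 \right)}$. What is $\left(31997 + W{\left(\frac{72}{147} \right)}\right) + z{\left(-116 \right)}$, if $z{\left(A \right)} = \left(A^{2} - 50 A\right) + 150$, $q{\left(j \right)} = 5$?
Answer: $\frac{123426713}{2401} \approx 51406.0$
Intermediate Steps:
$M{\left(o \right)} = 5$
$z{\left(A \right)} = 150 + A^{2} - 50 A$
$W{\left(C \right)} = -2 + 2 C \left(5 + C\right)$ ($W{\left(C \right)} = -2 + \left(C + 5\right) \left(C + C\right) = -2 + \left(5 + C\right) 2 C = -2 + 2 C \left(5 + C\right)$)
$\left(31997 + W{\left(\frac{72}{147} \right)}\right) + z{\left(-116 \right)} = \left(31997 + \left(-2 + 2 \left(\frac{72}{147}\right)^{2} + 10 \cdot \frac{72}{147}\right)\right) + \left(150 + \left(-116\right)^{2} - -5800\right) = \left(31997 + \left(-2 + 2 \left(72 \cdot \frac{1}{147}\right)^{2} + 10 \cdot 72 \cdot \frac{1}{147}\right)\right) + \left(150 + 13456 + 5800\right) = \left(31997 + \left(-2 + 2 \left(\frac{24}{49}\right)^{2} + 10 \cdot \frac{24}{49}\right)\right) + 19406 = \left(31997 + \left(-2 + 2 \cdot \frac{576}{2401} + \frac{240}{49}\right)\right) + 19406 = \left(31997 + \left(-2 + \frac{1152}{2401} + \frac{240}{49}\right)\right) + 19406 = \left(31997 + \frac{8110}{2401}\right) + 19406 = \frac{76832907}{2401} + 19406 = \frac{123426713}{2401}$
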